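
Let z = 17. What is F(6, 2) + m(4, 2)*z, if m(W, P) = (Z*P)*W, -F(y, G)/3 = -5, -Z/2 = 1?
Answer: -257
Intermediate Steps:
Z = -2 (Z = -2*1 = -2)
F(y, G) = 15 (F(y, G) = -3*(-5) = 15)
m(W, P) = -2*P*W (m(W, P) = (-2*P)*W = -2*P*W)
F(6, 2) + m(4, 2)*z = 15 - 2*2*4*17 = 15 - 16*17 = 15 - 272 = -257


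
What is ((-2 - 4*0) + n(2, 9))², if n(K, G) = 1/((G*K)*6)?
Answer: 46225/11664 ≈ 3.9630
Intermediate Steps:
n(K, G) = 1/(6*G*K)
((-2 - 4*0) + n(2, 9))² = ((-2 - 4*0) + (⅙)/(9*2))² = ((-2 + 0) + (⅙)*(⅑)*(½))² = (-2 + 1/108)² = (-215/108)² = 46225/11664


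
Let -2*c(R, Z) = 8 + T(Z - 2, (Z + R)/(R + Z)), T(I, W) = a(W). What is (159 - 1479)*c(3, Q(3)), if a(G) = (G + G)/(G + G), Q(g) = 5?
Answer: 5940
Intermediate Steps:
a(G) = 1 (a(G) = (2*G)/((2*G)) = (2*G)*(1/(2*G)) = 1)
T(I, W) = 1
c(R, Z) = -9/2 (c(R, Z) = -(8 + 1)/2 = -1/2*9 = -9/2)
(159 - 1479)*c(3, Q(3)) = (159 - 1479)*(-9/2) = -1320*(-9/2) = 5940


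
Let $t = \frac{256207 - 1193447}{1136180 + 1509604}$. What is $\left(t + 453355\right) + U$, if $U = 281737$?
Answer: $\frac{243111714361}{330723} \approx 7.3509 \cdot 10^{5}$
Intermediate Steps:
$t = - \frac{117155}{330723}$ ($t = - \frac{937240}{2645784} = \left(-937240\right) \frac{1}{2645784} = - \frac{117155}{330723} \approx -0.35424$)
$\left(t + 453355\right) + U = \left(- \frac{117155}{330723} + 453355\right) + 281737 = \frac{149934808510}{330723} + 281737 = \frac{243111714361}{330723}$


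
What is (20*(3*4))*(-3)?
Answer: -720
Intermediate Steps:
(20*(3*4))*(-3) = (20*12)*(-3) = 240*(-3) = -720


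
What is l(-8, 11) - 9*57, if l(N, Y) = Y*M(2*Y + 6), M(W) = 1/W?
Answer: -14353/28 ≈ -512.61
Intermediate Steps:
M(W) = 1/W
l(N, Y) = Y/(6 + 2*Y) (l(N, Y) = Y/(2*Y + 6) = Y/(6 + 2*Y))
l(-8, 11) - 9*57 = (1/2)*11/(3 + 11) - 9*57 = (1/2)*11/14 - 513 = (1/2)*11*(1/14) - 513 = 11/28 - 513 = -14353/28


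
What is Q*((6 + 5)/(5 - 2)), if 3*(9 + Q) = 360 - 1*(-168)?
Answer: 1837/3 ≈ 612.33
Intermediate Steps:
Q = 167 (Q = -9 + (360 - 1*(-168))/3 = -9 + (360 + 168)/3 = -9 + (1/3)*528 = -9 + 176 = 167)
Q*((6 + 5)/(5 - 2)) = 167*((6 + 5)/(5 - 2)) = 167*(11/3) = 1837/3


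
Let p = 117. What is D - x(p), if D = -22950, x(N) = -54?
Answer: -22896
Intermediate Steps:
D - x(p) = -22950 - 1*(-54) = -22950 + 54 = -22896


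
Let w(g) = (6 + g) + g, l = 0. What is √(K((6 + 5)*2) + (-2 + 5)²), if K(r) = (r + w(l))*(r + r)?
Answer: √1241 ≈ 35.228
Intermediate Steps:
w(g) = 6 + 2*g
K(r) = 2*r*(6 + r) (K(r) = (r + (6 + 2*0))*(r + r) = (r + (6 + 0))*(2*r) = (r + 6)*(2*r) = (6 + r)*(2*r) = 2*r*(6 + r))
√(K((6 + 5)*2) + (-2 + 5)²) = √(2*((6 + 5)*2)*(6 + (6 + 5)*2) + (-2 + 5)²) = √(2*(11*2)*(6 + 11*2) + 3²) = √(2*22*(6 + 22) + 9) = √(2*22*28 + 9) = √(1232 + 9) = √1241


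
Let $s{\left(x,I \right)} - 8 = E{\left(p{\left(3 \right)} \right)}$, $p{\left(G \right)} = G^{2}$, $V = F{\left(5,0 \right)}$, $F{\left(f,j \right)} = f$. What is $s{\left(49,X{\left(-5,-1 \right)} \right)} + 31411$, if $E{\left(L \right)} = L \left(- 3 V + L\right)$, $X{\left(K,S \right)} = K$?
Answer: $31365$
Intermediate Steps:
$V = 5$
$E{\left(L \right)} = L \left(-15 + L\right)$ ($E{\left(L \right)} = L \left(\left(-3\right) 5 + L\right) = L \left(-15 + L\right)$)
$s{\left(x,I \right)} = -46$ ($s{\left(x,I \right)} = 8 + 3^{2} \left(-15 + 3^{2}\right) = 8 + 9 \left(-15 + 9\right) = 8 + 9 \left(-6\right) = 8 - 54 = -46$)
$s{\left(49,X{\left(-5,-1 \right)} \right)} + 31411 = -46 + 31411 = 31365$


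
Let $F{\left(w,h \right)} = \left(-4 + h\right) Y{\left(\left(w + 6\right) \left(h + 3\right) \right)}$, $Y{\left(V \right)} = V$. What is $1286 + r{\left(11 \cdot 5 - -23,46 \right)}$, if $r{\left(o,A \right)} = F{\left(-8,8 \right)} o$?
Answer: $-5578$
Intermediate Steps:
$F{\left(w,h \right)} = \left(-4 + h\right) \left(3 + h\right) \left(6 + w\right)$ ($F{\left(w,h \right)} = \left(-4 + h\right) \left(w + 6\right) \left(h + 3\right) = \left(-4 + h\right) \left(6 + w\right) \left(3 + h\right) = \left(-4 + h\right) \left(3 + h\right) \left(6 + w\right)$)
$r{\left(o,A \right)} = - 88 o$ ($r{\left(o,A \right)} = \left(-4 + 8\right) \left(18 + 3 \left(-8\right) + 6 \cdot 8 + 8 \left(-8\right)\right) o = 4 \left(18 - 24 + 48 - 64\right) o = 4 \left(-22\right) o = - 88 o$)
$1286 + r{\left(11 \cdot 5 - -23,46 \right)} = 1286 - 88 \left(11 \cdot 5 - -23\right) = 1286 - 88 \left(55 + 23\right) = 1286 - 6864 = -5578$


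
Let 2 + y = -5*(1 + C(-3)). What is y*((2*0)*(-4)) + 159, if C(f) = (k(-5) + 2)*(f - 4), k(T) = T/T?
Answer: 159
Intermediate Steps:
k(T) = 1
C(f) = -12 + 3*f (C(f) = (1 + 2)*(f - 4) = 3*(-4 + f) = -12 + 3*f)
y = 98 (y = -2 - 5*(1 + (-12 + 3*(-3))) = -2 - 5*(1 + (-12 - 9)) = -2 - 5*(1 - 21) = -2 - 5*(-20) = -2 + 100 = 98)
y*((2*0)*(-4)) + 159 = 98*((2*0)*(-4)) + 159 = 98*(0*(-4)) + 159 = 98*0 + 159 = 0 + 159 = 159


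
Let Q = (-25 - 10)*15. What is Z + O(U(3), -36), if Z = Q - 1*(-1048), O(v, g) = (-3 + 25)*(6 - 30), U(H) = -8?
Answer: -5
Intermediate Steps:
O(v, g) = -528 (O(v, g) = 22*(-24) = -528)
Q = -525 (Q = -35*15 = -525)
Z = 523 (Z = -525 - 1*(-1048) = -525 + 1048 = 523)
Z + O(U(3), -36) = 523 - 528 = -5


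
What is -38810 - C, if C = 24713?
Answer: -63523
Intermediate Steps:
-38810 - C = -38810 - 1*24713 = -38810 - 24713 = -63523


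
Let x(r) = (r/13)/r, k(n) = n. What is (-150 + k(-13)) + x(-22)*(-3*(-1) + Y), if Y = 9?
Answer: -2107/13 ≈ -162.08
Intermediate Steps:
x(r) = 1/13 (x(r) = (r*(1/13))/r = (r/13)/r = 1/13)
(-150 + k(-13)) + x(-22)*(-3*(-1) + Y) = (-150 - 13) + (-3*(-1) + 9)/13 = -163 + (3 + 9)/13 = -163 + (1/13)*12 = -163 + 12/13 = -2107/13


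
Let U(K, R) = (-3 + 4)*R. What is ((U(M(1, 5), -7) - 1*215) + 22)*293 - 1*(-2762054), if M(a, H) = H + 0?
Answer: 2703454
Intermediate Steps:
M(a, H) = H
U(K, R) = R (U(K, R) = 1*R = R)
((U(M(1, 5), -7) - 1*215) + 22)*293 - 1*(-2762054) = ((-7 - 1*215) + 22)*293 - 1*(-2762054) = ((-7 - 215) + 22)*293 + 2762054 = (-222 + 22)*293 + 2762054 = -200*293 + 2762054 = -58600 + 2762054 = 2703454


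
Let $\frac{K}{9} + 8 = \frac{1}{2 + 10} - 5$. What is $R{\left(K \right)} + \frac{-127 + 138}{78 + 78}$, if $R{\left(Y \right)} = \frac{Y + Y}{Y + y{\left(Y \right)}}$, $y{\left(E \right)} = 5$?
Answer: $\frac{29995}{13884} \approx 2.1604$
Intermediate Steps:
$K = - \frac{465}{4}$ ($K = -72 + 9 \left(\frac{1}{2 + 10} - 5\right) = -72 + 9 \left(\frac{1}{12} - 5\right) = -72 + 9 \left(- \frac{59}{12}\right) = -72 - \frac{177}{4} = - \frac{465}{4} \approx -116.25$)
$R{\left(Y \right)} = \frac{2 Y}{5 + Y}$ ($R{\left(Y \right)} = \frac{Y + Y}{Y + 5} = \frac{2 Y}{5 + Y}$)
$R{\left(K \right)} + \frac{-127 + 138}{78 + 78} = 2 \left(- \frac{465}{4}\right) \frac{1}{5 - \frac{465}{4}} + \frac{-127 + 138}{78 + 78} = 2 \left(- \frac{465}{4}\right) \frac{1}{- \frac{445}{4}} + \frac{11}{156} = 2 \left(- \frac{465}{4}\right) \left(- \frac{4}{445}\right) + 11 \cdot \frac{1}{156} = \frac{186}{89} + \frac{11}{156} = \frac{29995}{13884}$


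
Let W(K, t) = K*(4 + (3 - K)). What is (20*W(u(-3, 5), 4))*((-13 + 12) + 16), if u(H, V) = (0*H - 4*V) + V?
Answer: -99000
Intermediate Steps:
u(H, V) = -3*V (u(H, V) = (0 - 4*V) + V = -4*V + V = -3*V)
W(K, t) = K*(7 - K)
(20*W(u(-3, 5), 4))*((-13 + 12) + 16) = (20*((-3*5)*(7 - (-3)*5)))*((-13 + 12) + 16) = (20*(-15*(7 - 1*(-15))))*(-1 + 16) = (20*(-15*(7 + 15)))*15 = (20*(-15*22))*15 = (20*(-330))*15 = -6600*15 = -99000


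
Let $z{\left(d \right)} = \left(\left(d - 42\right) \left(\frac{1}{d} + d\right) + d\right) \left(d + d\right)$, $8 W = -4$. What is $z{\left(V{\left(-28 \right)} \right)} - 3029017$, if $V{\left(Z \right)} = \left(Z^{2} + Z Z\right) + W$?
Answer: $\frac{29993467061}{4} \approx 7.4984 \cdot 10^{9}$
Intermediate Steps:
$W = - \frac{1}{2}$ ($W = \frac{1}{8} \left(-4\right) = - \frac{1}{2} \approx -0.5$)
$V{\left(Z \right)} = - \frac{1}{2} + 2 Z^{2}$ ($V{\left(Z \right)} = \left(Z^{2} + Z Z\right) - \frac{1}{2} = \left(Z^{2} + Z^{2}\right) - \frac{1}{2} = 2 Z^{2} - \frac{1}{2} = - \frac{1}{2} + 2 Z^{2}$)
$z{\left(d \right)} = 2 d \left(d + \left(-42 + d\right) \left(d + \frac{1}{d}\right)\right)$ ($z{\left(d \right)} = \left(\left(-42 + d\right) \left(d + \frac{1}{d}\right) + d\right) 2 d = \left(d + \left(-42 + d\right) \left(d + \frac{1}{d}\right)\right) 2 d = 2 d \left(d + \left(-42 + d\right) \left(d + \frac{1}{d}\right)\right)$)
$z{\left(V{\left(-28 \right)} \right)} - 3029017 = \left(-84 - 82 \left(- \frac{1}{2} + 2 \left(-28\right)^{2}\right)^{2} + 2 \left(- \frac{1}{2} + 2 \left(-28\right)^{2}\right) + 2 \left(- \frac{1}{2} + 2 \left(-28\right)^{2}\right)^{3}\right) - 3029017 = \left(-84 - 82 \left(- \frac{1}{2} + 2 \cdot 784\right)^{2} + 2 \left(- \frac{1}{2} + 2 \cdot 784\right) + 2 \left(- \frac{1}{2} + 2 \cdot 784\right)^{3}\right) - 3029017 = \left(-84 - 82 \left(- \frac{1}{2} + 1568\right)^{2} + 2 \left(- \frac{1}{2} + 1568\right) + 2 \left(- \frac{1}{2} + 1568\right)^{3}\right) - 3029017 = \left(-84 - 82 \left(\frac{3135}{2}\right)^{2} + 2 \cdot \frac{3135}{2} + 2 \left(\frac{3135}{2}\right)^{3}\right) - 3029017 = \left(-84 - \frac{402957225}{2} + 3135 + 2 \cdot \frac{30811485375}{8}\right) - 3029017 = \left(-84 - \frac{402957225}{2} + 3135 + \frac{30811485375}{4}\right) - 3029017 = \frac{30005583129}{4} - 3029017 = \frac{29993467061}{4}$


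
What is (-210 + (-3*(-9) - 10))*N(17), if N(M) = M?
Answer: -3281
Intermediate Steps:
(-210 + (-3*(-9) - 10))*N(17) = (-210 + (-3*(-9) - 10))*17 = (-210 + (27 - 10))*17 = (-210 + 17)*17 = -193*17 = -3281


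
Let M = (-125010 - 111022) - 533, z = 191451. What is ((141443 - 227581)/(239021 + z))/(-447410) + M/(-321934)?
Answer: 11390462500067423/15500919081980920 ≈ 0.73483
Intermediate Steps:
M = -236565 (M = -236032 - 533 = -236565)
((141443 - 227581)/(239021 + z))/(-447410) + M/(-321934) = ((141443 - 227581)/(239021 + 191451))/(-447410) - 236565/(-321934) = -86138/430472*(-1/447410) - 236565*(-1/321934) = -86138*1/430472*(-1/447410) + 236565/321934 = -43069/215236*(-1/447410) + 236565/321934 = 43069/96298738760 + 236565/321934 = 11390462500067423/15500919081980920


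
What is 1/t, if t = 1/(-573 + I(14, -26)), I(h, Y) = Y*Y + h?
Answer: 117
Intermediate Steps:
I(h, Y) = h + Y**2 (I(h, Y) = Y**2 + h = h + Y**2)
t = 1/117 (t = 1/(-573 + (14 + (-26)**2)) = 1/(-573 + (14 + 676)) = 1/(-573 + 690) = 1/117 ≈ 0.0085470)
1/t = 1/(1/117) = 117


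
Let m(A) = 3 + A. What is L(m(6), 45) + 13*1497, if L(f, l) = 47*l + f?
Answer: 21585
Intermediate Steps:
L(f, l) = f + 47*l
L(m(6), 45) + 13*1497 = ((3 + 6) + 47*45) + 13*1497 = (9 + 2115) + 19461 = 2124 + 19461 = 21585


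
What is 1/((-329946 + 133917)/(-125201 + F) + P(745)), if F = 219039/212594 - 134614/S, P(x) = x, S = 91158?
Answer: 1213179720442903/905718377832294589 ≈ 0.0013395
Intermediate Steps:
F = -4325485777/9689821926 (F = 219039/212594 - 134614/91158 = 219039*(1/212594) - 134614*1/91158 = 219039/212594 - 67307/45579 = -4325485777/9689821926 ≈ -0.44639)
1/((-329946 + 133917)/(-125201 + F) + P(745)) = 1/((-329946 + 133917)/(-125201 - 4325485777/9689821926) + 745) = 1/(-196029/(-1213179720442903/9689821926) + 745) = 1/(-196029*(-9689821926/1213179720442903) + 745) = 1/(1899486102331854/1213179720442903 + 745) = 1/(905718377832294589/1213179720442903) = 1213179720442903/905718377832294589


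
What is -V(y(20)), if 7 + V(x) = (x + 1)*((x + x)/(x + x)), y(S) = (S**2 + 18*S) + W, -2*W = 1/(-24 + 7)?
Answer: -25637/34 ≈ -754.03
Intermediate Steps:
W = 1/34 (W = -1/(2*(-24 + 7)) = -1/2/(-17) = -1/2*(-1/17) = 1/34 ≈ 0.029412)
y(S) = 1/34 + S**2 + 18*S (y(S) = (S**2 + 18*S) + 1/34 = 1/34 + S**2 + 18*S)
V(x) = -6 + x (V(x) = -7 + (x + 1)*((x + x)/(x + x)) = -7 + (1 + x)*((2*x)/((2*x))) = -7 + (1 + x)*((2*x)*(1/(2*x))) = -7 + (1 + x)*1 = -7 + (1 + x) = -6 + x)
-V(y(20)) = -(-6 + (1/34 + 20**2 + 18*20)) = -(-6 + (1/34 + 400 + 360)) = -(-6 + 25841/34) = -1*25637/34 = -25637/34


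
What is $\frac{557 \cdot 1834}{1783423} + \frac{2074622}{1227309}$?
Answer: $\frac{4953671372348}{2188811098707} \approx 2.2632$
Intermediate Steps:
$\frac{557 \cdot 1834}{1783423} + \frac{2074622}{1227309} = 1021538 \cdot \frac{1}{1783423} + 2074622 \cdot \frac{1}{1227309} = \frac{1021538}{1783423} + \frac{2074622}{1227309} = \frac{4953671372348}{2188811098707}$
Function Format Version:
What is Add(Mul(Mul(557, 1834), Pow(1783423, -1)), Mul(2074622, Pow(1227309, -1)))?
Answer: Rational(4953671372348, 2188811098707) ≈ 2.2632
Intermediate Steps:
Add(Mul(Mul(557, 1834), Pow(1783423, -1)), Mul(2074622, Pow(1227309, -1))) = Add(Mul(1021538, Rational(1, 1783423)), Mul(2074622, Rational(1, 1227309))) = Add(Rational(1021538, 1783423), Rational(2074622, 1227309)) = Rational(4953671372348, 2188811098707)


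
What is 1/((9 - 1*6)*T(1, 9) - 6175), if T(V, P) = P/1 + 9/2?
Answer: -2/12269 ≈ -0.00016301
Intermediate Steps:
T(V, P) = 9/2 + P (T(V, P) = P*1 + 9*(½) = P + 9/2 = 9/2 + P)
1/((9 - 1*6)*T(1, 9) - 6175) = 1/((9 - 1*6)*(9/2 + 9) - 6175) = 1/((9 - 6)*(27/2) - 6175) = 1/(3*(27/2) - 6175) = 1/(81/2 - 6175) = 1/(-12269/2) = -2/12269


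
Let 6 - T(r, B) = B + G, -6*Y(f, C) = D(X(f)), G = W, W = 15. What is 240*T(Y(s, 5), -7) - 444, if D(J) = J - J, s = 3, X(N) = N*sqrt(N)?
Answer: -924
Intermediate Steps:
X(N) = N**(3/2)
G = 15
D(J) = 0
Y(f, C) = 0 (Y(f, C) = -1/6*0 = 0)
T(r, B) = -9 - B (T(r, B) = 6 - (B + 15) = 6 - (15 + B) = 6 + (-15 - B) = -9 - B)
240*T(Y(s, 5), -7) - 444 = 240*(-9 - 1*(-7)) - 444 = 240*(-9 + 7) - 444 = 240*(-2) - 444 = -480 - 444 = -924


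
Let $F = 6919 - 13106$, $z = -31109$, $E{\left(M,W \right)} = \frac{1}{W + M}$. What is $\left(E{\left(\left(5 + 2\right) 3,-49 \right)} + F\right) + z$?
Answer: $- \frac{1044289}{28} \approx -37296.0$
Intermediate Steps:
$E{\left(M,W \right)} = \frac{1}{M + W}$
$F = -6187$
$\left(E{\left(\left(5 + 2\right) 3,-49 \right)} + F\right) + z = \left(\frac{1}{\left(5 + 2\right) 3 - 49} - 6187\right) - 31109 = \left(\frac{1}{7 \cdot 3 - 49} - 6187\right) - 31109 = \left(\frac{1}{21 - 49} - 6187\right) - 31109 = \left(\frac{1}{-28} - 6187\right) - 31109 = \left(- \frac{1}{28} - 6187\right) - 31109 = - \frac{173237}{28} - 31109 = - \frac{1044289}{28}$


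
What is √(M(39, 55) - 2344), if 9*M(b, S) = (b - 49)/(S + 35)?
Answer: I*√189865/9 ≈ 48.415*I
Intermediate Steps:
M(b, S) = (-49 + b)/(9*(35 + S)) (M(b, S) = ((b - 49)/(S + 35))/9 = ((-49 + b)/(35 + S))/9 = (-49 + b)/(9*(35 + S)))
√(M(39, 55) - 2344) = √((-49 + 39)/(9*(35 + 55)) - 2344) = √((⅑)*(-10)/90 - 2344) = √((⅑)*(1/90)*(-10) - 2344) = √(-1/81 - 2344) = √(-189865/81) = I*√189865/9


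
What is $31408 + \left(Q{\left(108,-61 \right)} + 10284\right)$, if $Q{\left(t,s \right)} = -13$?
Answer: $41679$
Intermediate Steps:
$31408 + \left(Q{\left(108,-61 \right)} + 10284\right) = 31408 + \left(-13 + 10284\right) = 31408 + 10271 = 41679$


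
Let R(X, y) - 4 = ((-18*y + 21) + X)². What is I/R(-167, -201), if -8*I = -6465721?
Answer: 6465721/96438304 ≈ 0.067045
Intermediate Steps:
I = 6465721/8 (I = -⅛*(-6465721) = 6465721/8 ≈ 8.0822e+5)
R(X, y) = 4 + (21 + X - 18*y)² (R(X, y) = 4 + ((-18*y + 21) + X)² = 4 + ((21 - 18*y) + X)² = 4 + (21 + X - 18*y)²)
I/R(-167, -201) = 6465721/(8*(4 + (21 - 167 - 18*(-201))²)) = 6465721/(8*(4 + (21 - 167 + 3618)²)) = 6465721/(8*(4 + 3472²)) = 6465721/(8*(4 + 12054784)) = (6465721/8)/12054788 = (6465721/8)*(1/12054788) = 6465721/96438304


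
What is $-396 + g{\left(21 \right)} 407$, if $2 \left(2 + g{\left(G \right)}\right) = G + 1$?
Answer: $3267$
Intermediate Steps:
$g{\left(G \right)} = - \frac{3}{2} + \frac{G}{2}$ ($g{\left(G \right)} = -2 + \frac{G + 1}{2} = -2 + \frac{1 + G}{2} = -2 + \left(\frac{1}{2} + \frac{G}{2}\right) = - \frac{3}{2} + \frac{G}{2}$)
$-396 + g{\left(21 \right)} 407 = -396 + \left(- \frac{3}{2} + \frac{1}{2} \cdot 21\right) 407 = -396 + \left(- \frac{3}{2} + \frac{21}{2}\right) 407 = -396 + 9 \cdot 407 = -396 + 3663 = 3267$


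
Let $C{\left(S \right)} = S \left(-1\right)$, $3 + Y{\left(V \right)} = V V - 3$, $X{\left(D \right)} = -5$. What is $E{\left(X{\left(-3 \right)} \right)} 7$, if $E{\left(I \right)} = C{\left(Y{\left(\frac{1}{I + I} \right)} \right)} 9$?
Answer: $\frac{37737}{100} \approx 377.37$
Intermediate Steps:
$Y{\left(V \right)} = -6 + V^{2}$ ($Y{\left(V \right)} = -3 + \left(V V - 3\right) = -3 + \left(V^{2} - 3\right) = -3 + \left(-3 + V^{2}\right) = -6 + V^{2}$)
$C{\left(S \right)} = - S$
$E{\left(I \right)} = 54 - \frac{9}{4 I^{2}}$ ($E{\left(I \right)} = - (-6 + \left(\frac{1}{I + I}\right)^{2}) 9 = - (-6 + \left(\frac{1}{2 I}\right)^{2}) 9 = - (-6 + \frac{1}{4 I^{2}}) 9 = \left(6 - \frac{1}{4 I^{2}}\right) 9 = 54 - \frac{9}{4 I^{2}}$)
$E{\left(X{\left(-3 \right)} \right)} 7 = \left(54 - \frac{9}{4 \cdot 25}\right) 7 = \left(54 - \frac{9}{100}\right) 7 = \frac{5391}{100} \cdot 7 = \frac{37737}{100}$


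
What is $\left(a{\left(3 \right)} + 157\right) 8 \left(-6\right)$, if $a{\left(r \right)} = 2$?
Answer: $-7632$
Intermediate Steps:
$\left(a{\left(3 \right)} + 157\right) 8 \left(-6\right) = \left(2 + 157\right) 8 \left(-6\right) = 159 \left(-48\right) = -7632$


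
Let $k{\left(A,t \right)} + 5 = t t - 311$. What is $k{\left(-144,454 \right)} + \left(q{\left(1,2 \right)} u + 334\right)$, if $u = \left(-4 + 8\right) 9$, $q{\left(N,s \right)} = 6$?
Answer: $206350$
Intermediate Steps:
$k{\left(A,t \right)} = -316 + t^{2}$ ($k{\left(A,t \right)} = -5 + \left(t t - 311\right) = -5 + \left(t^{2} - 311\right) = -5 + \left(-311 + t^{2}\right) = -316 + t^{2}$)
$u = 36$ ($u = 4 \cdot 9 = 36$)
$k{\left(-144,454 \right)} + \left(q{\left(1,2 \right)} u + 334\right) = \left(-316 + 454^{2}\right) + \left(6 \cdot 36 + 334\right) = \left(-316 + 206116\right) + \left(216 + 334\right) = 205800 + 550 = 206350$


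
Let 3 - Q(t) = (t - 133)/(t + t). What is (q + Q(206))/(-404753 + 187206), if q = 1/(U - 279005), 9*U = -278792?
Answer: -3244576723/250051315973668 ≈ -1.2976e-5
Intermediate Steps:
U = -278792/9 (U = (⅑)*(-278792) = -278792/9 ≈ -30977.)
q = -9/2789837 (q = 1/(-278792/9 - 279005) = 1/(-2789837/9) = -9/2789837 ≈ -3.2260e-6)
Q(t) = 3 - (-133 + t)/(2*t) (Q(t) = 3 - (t - 133)/(t + t) = 3 - (-133 + t)/(2*t))
(q + Q(206))/(-404753 + 187206) = (-9/2789837 + (½)*(133 + 5*206)/206)/(-404753 + 187206) = (-9/2789837 + (½)*(1/206)*(133 + 1030))/(-217547) = (-9/2789837 + (½)*(1/206)*1163)*(-1/217547) = (-9/2789837 + 1163/412)*(-1/217547) = (3244576723/1149412844)*(-1/217547) = -3244576723/250051315973668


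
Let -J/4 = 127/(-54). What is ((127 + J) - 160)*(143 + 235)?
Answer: -8918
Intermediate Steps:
J = 254/27 (J = -508/(-54) = -508*(-1)/54 = -4*(-127/54) = 254/27 ≈ 9.4074)
((127 + J) - 160)*(143 + 235) = ((127 + 254/27) - 160)*(143 + 235) = (3683/27 - 160)*378 = -637/27*378 = -8918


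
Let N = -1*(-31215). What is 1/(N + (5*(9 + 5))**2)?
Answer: 1/36115 ≈ 2.7689e-5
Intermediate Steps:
N = 31215
1/(N + (5*(9 + 5))**2) = 1/(31215 + (5*(9 + 5))**2) = 1/(31215 + (5*14)**2) = 1/(31215 + 70**2) = 1/(31215 + 4900) = 1/36115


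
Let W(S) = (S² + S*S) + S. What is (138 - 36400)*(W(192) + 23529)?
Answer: -3533695638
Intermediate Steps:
W(S) = S + 2*S² (W(S) = (S² + S²) + S = 2*S² + S = S + 2*S²)
(138 - 36400)*(W(192) + 23529) = (138 - 36400)*(192*(1 + 2*192) + 23529) = -36262*(192*(1 + 384) + 23529) = -36262*(192*385 + 23529) = -36262*(73920 + 23529) = -36262*97449 = -3533695638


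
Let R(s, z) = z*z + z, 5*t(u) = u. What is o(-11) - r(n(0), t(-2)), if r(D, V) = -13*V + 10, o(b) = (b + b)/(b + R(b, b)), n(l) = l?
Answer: -694/45 ≈ -15.422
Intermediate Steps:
t(u) = u/5
R(s, z) = z + z**2 (R(s, z) = z**2 + z = z + z**2)
o(b) = 2*b/(b + b*(1 + b)) (o(b) = (b + b)/(b + b*(1 + b)) = (2*b)/(b + b*(1 + b)) = 2*b/(b + b*(1 + b)))
r(D, V) = 10 - 13*V
o(-11) - r(n(0), t(-2)) = 2/(2 - 11) - (10 - 13*(-2)/5) = 2/(-9) - (10 - 13*(-2/5)) = 2*(-1/9) - (10 + 26/5) = -2/9 - 1*76/5 = -2/9 - 76/5 = -694/45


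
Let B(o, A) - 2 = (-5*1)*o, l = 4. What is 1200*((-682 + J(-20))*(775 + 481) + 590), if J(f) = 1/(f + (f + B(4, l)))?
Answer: -29789623200/29 ≈ -1.0272e+9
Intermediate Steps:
B(o, A) = 2 - 5*o (B(o, A) = 2 + (-5*1)*o = 2 - 5*o)
J(f) = 1/(-18 + 2*f) (J(f) = 1/(f + (f + (2 - 5*4))) = 1/(f + (f + (2 - 20))) = 1/(f + (f - 18)) = 1/(f + (-18 + f)) = 1/(-18 + 2*f))
1200*((-682 + J(-20))*(775 + 481) + 590) = 1200*((-682 + 1/(2*(-9 - 20)))*(775 + 481) + 590) = 1200*((-682 + (1/2)/(-29))*1256 + 590) = 1200*((-682 + (1/2)*(-1/29))*1256 + 590) = 1200*((-682 - 1/58)*1256 + 590) = 1200*(-39557/58*1256 + 590) = 1200*(-24841796/29 + 590) = 1200*(-24824686/29) = -29789623200/29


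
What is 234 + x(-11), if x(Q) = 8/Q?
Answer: 2566/11 ≈ 233.27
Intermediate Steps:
234 + x(-11) = 234 + 8/(-11) = 234 + 8*(-1/11) = 234 - 8/11 = 2566/11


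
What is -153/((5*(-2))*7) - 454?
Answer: -31627/70 ≈ -451.81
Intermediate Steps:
-153/((5*(-2))*7) - 454 = -153/((-10*7)) - 454 = -153/(-70) - 454 = -153*(-1/70) - 454 = 153/70 - 454 = -31627/70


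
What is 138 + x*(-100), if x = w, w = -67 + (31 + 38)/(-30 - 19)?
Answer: 341962/49 ≈ 6978.8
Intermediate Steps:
w = -3352/49 (w = -67 + 69/(-49) = -67 + 69*(-1/49) = -67 - 69/49 = -3352/49 ≈ -68.408)
x = -3352/49 ≈ -68.408
138 + x*(-100) = 138 - 3352/49*(-100) = 138 + 335200/49 = 341962/49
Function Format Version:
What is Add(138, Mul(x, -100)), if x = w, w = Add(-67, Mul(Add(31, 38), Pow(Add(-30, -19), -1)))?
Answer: Rational(341962, 49) ≈ 6978.8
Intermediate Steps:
w = Rational(-3352, 49) (w = Add(-67, Mul(69, Pow(-49, -1))) = Add(-67, Mul(69, Rational(-1, 49))) = Add(-67, Rational(-69, 49)) = Rational(-3352, 49) ≈ -68.408)
x = Rational(-3352, 49) ≈ -68.408
Add(138, Mul(x, -100)) = Add(138, Mul(Rational(-3352, 49), -100)) = Add(138, Rational(335200, 49)) = Rational(341962, 49)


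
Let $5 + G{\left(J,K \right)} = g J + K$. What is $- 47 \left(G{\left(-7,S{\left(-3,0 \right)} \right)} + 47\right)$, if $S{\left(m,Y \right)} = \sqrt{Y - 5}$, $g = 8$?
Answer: $658 - 47 i \sqrt{5} \approx 658.0 - 105.1 i$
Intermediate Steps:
$S{\left(m,Y \right)} = \sqrt{-5 + Y}$
$G{\left(J,K \right)} = -5 + K + 8 J$ ($G{\left(J,K \right)} = -5 + \left(8 J + K\right) = -5 + \left(K + 8 J\right) = -5 + K + 8 J$)
$- 47 \left(G{\left(-7,S{\left(-3,0 \right)} \right)} + 47\right) = - 47 \left(\left(-5 + \sqrt{-5 + 0} + 8 \left(-7\right)\right) + 47\right) = - 47 \left(\left(-5 + \sqrt{-5} - 56\right) + 47\right) = - 47 \left(\left(-5 + i \sqrt{5} - 56\right) + 47\right) = - 47 \left(\left(-61 + i \sqrt{5}\right) + 47\right) = - 47 \left(-14 + i \sqrt{5}\right) = 658 - 47 i \sqrt{5}$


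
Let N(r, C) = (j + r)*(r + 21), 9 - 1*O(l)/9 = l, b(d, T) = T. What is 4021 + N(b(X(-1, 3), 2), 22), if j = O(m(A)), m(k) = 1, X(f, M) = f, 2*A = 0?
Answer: 5723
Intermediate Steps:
A = 0 (A = (1/2)*0 = 0)
O(l) = 81 - 9*l
j = 72 (j = 81 - 9*1 = 81 - 9 = 72)
N(r, C) = (21 + r)*(72 + r) (N(r, C) = (72 + r)*(r + 21) = (72 + r)*(21 + r) = (21 + r)*(72 + r))
4021 + N(b(X(-1, 3), 2), 22) = 4021 + (1512 + 2**2 + 93*2) = 4021 + (1512 + 4 + 186) = 4021 + 1702 = 5723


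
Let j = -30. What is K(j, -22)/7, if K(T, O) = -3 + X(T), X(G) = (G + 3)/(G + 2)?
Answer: -57/196 ≈ -0.29082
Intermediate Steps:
X(G) = (3 + G)/(2 + G)
K(T, O) = -3 + (3 + T)/(2 + T)
K(j, -22)/7 = ((-3 - 2*(-30))/(2 - 30))/7 = ((-3 + 60)/(-28))*(1/7) = -1/28*57*(1/7) = -57/28*1/7 = -57/196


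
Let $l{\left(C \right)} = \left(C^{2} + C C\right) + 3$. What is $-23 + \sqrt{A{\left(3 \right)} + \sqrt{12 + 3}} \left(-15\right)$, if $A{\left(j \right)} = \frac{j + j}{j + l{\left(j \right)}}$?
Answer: $-23 - \frac{15 \sqrt{1 + 4 \sqrt{15}}}{2} \approx -53.458$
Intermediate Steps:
$l{\left(C \right)} = 3 + 2 C^{2}$ ($l{\left(C \right)} = \left(C^{2} + C^{2}\right) + 3 = 2 C^{2} + 3 = 3 + 2 C^{2}$)
$A{\left(j \right)} = \frac{2 j}{3 + j + 2 j^{2}}$ ($A{\left(j \right)} = \frac{j + j}{j + \left(3 + 2 j^{2}\right)} = \frac{2 j}{3 + j + 2 j^{2}}$)
$-23 + \sqrt{A{\left(3 \right)} + \sqrt{12 + 3}} \left(-15\right) = -23 + \sqrt{2 \cdot 3 \frac{1}{3 + 3 + 2 \cdot 3^{2}} + \sqrt{12 + 3}} \left(-15\right) = -23 + \sqrt{2 \cdot 3 \frac{1}{3 + 3 + 2 \cdot 9} + \sqrt{15}} \left(-15\right) = -23 + \sqrt{2 \cdot 3 \frac{1}{3 + 3 + 18} + \sqrt{15}} \left(-15\right) = -23 + \sqrt{2 \cdot 3 \cdot \frac{1}{24} + \sqrt{15}} \left(-15\right) = -23 + \sqrt{\frac{1}{4} + \sqrt{15}} \left(-15\right) = -23 - 15 \sqrt{\frac{1}{4} + \sqrt{15}}$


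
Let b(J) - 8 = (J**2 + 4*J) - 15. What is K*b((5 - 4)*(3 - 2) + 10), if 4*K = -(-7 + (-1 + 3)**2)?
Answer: 237/2 ≈ 118.50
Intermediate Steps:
b(J) = -7 + J**2 + 4*J (b(J) = 8 + ((J**2 + 4*J) - 15) = 8 + (-15 + J**2 + 4*J) = -7 + J**2 + 4*J)
K = 3/4 (K = (-(-7 + (-1 + 3)**2))/4 = (-(-7 + 2**2))/4 = (-(-7 + 4))/4 = (-1*(-3))/4 = (1/4)*3 = 3/4 ≈ 0.75000)
K*b((5 - 4)*(3 - 2) + 10) = 3*(-7 + ((5 - 4)*(3 - 2) + 10)**2 + 4*((5 - 4)*(3 - 2) + 10))/4 = 3*(-7 + (1*1 + 10)**2 + 4*(1*1 + 10))/4 = 3*(-7 + (1 + 10)**2 + 4*(1 + 10))/4 = 3*(-7 + 11**2 + 4*11)/4 = 3*(-7 + 121 + 44)/4 = (3/4)*158 = 237/2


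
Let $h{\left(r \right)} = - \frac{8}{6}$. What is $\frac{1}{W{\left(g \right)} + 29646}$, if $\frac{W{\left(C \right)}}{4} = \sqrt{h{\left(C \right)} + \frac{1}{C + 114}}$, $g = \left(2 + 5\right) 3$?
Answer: $\frac{2001105}{59324760262} - \frac{3 i \sqrt{2685}}{29662380131} \approx 3.3731 \cdot 10^{-5} - 5.2407 \cdot 10^{-9} i$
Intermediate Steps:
$g = 21$ ($g = 7 \cdot 3 = 21$)
$h{\left(r \right)} = - \frac{4}{3}$ ($h{\left(r \right)} = \left(-8\right) \frac{1}{6} = - \frac{4}{3}$)
$W{\left(C \right)} = 4 \sqrt{- \frac{4}{3} + \frac{1}{114 + C}}$ ($W{\left(C \right)} = 4 \sqrt{- \frac{4}{3} + \frac{1}{C + 114}} = 4 \sqrt{- \frac{4}{3} + \frac{1}{114 + C}}$)
$\frac{1}{W{\left(g \right)} + 29646} = \frac{1}{\frac{4 \sqrt{3} \sqrt{\frac{-453 - 84}{114 + 21}}}{3} + 29646} = \frac{1}{\frac{4 \sqrt{3} \sqrt{\frac{-453 - 84}{135}}}{3} + 29646} = \frac{1}{\frac{4 \sqrt{3} \sqrt{\frac{1}{135} \left(-537\right)}}{3} + 29646} = \frac{1}{\frac{4 \sqrt{3} \sqrt{- \frac{179}{45}}}{3} + 29646} = \frac{1}{\frac{4 \sqrt{3} \frac{i \sqrt{895}}{15}}{3} + 29646} = \frac{1}{\frac{4 i \sqrt{2685}}{45} + 29646} = \frac{1}{29646 + \frac{4 i \sqrt{2685}}{45}}$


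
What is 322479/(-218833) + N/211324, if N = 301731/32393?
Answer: -2207437629585105/1498003429846556 ≈ -1.4736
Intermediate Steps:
N = 301731/32393 (N = 301731*(1/32393) = 301731/32393 ≈ 9.3147)
322479/(-218833) + N/211324 = 322479/(-218833) + (301731/32393)/211324 = 322479*(-1/218833) + (301731/32393)*(1/211324) = -322479/218833 + 301731/6845418332 = -2207437629585105/1498003429846556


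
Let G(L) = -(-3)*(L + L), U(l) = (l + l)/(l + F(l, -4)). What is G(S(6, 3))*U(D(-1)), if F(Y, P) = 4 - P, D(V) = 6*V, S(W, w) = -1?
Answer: 36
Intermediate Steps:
U(l) = 2*l/(8 + l) (U(l) = (l + l)/(l + (4 - 1*(-4))) = (2*l)/(l + (4 + 4)) = (2*l)/(l + 8) = (2*l)/(8 + l) = 2*l/(8 + l))
G(L) = 6*L (G(L) = -(-3)*2*L = -(-6)*L = 6*L)
G(S(6, 3))*U(D(-1)) = (6*(-1))*(2*(6*(-1))/(8 + 6*(-1))) = -12*(-6)/(8 - 6) = -12*(-6)/2 = -6*(-6) = 36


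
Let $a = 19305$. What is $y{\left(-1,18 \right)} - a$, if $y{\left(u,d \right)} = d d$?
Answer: $-18981$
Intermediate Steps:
$y{\left(u,d \right)} = d^{2}$
$y{\left(-1,18 \right)} - a = 18^{2} - 19305 = 324 - 19305 = -18981$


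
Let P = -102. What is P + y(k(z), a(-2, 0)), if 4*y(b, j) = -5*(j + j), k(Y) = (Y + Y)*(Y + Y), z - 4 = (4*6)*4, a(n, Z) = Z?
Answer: -102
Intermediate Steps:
z = 100 (z = 4 + (4*6)*4 = 4 + 24*4 = 4 + 96 = 100)
k(Y) = 4*Y**2 (k(Y) = (2*Y)*(2*Y) = 4*Y**2)
y(b, j) = -5*j/2 (y(b, j) = (-5*(j + j))/4 = (-10*j)/4 = -5*j/2)
P + y(k(z), a(-2, 0)) = -102 - 5/2*0 = -102 + 0 = -102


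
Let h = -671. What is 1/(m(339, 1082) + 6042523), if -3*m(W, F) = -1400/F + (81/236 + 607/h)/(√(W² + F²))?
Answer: 171050457268334187862185992080/1033576395978499260828595138917495013 - 4120365095352836*√1285645/1033576395978499260828595138917495013 ≈ 1.6549e-7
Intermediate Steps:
m(W, F) = 1400/(3*F) + 88901/(475068*√(F² + W²)) (m(W, F) = -(-1400/F + (81/236 + 607/(-671))/(√(W² + F²)))/3 = -(-1400/F + (81*(1/236) + 607*(-1/671))/(√(F² + W²)))/3 = -(-1400/F + (81/236 - 607/671)/√(F² + W²))/3 = -(-1400/F - 88901/(158356*√(F² + W²)))/3 = 1400/(3*F) + 88901/(475068*√(F² + W²)))
1/(m(339, 1082) + 6042523) = 1/(((1400/3)/1082 + 88901/(475068*√(1082² + 339²))) + 6042523) = 1/(((1400/3)*(1/1082) + 88901/(475068*√(1170724 + 114921))) + 6042523) = 1/((700/1623 + 88901/(475068*√1285645)) + 6042523) = 1/((700/1623 + 88901*(√1285645/1285645)/475068) + 6042523) = 1/((700/1623 + 88901*√1285645/610768798860) + 6042523) = 1/(9807015529/1623 + 88901*√1285645/610768798860)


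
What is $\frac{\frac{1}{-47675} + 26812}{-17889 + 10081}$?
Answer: $- \frac{1278262099}{372246400} \approx -3.4339$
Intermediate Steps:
$\frac{\frac{1}{-47675} + 26812}{-17889 + 10081} = \frac{- \frac{1}{47675} + 26812}{-7808} = \frac{1278262099}{47675} \left(- \frac{1}{7808}\right) = - \frac{1278262099}{372246400}$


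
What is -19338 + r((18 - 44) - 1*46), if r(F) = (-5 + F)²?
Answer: -13409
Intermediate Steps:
-19338 + r((18 - 44) - 1*46) = -19338 + (-5 + ((18 - 44) - 1*46))² = -19338 + (-5 + (-26 - 46))² = -19338 + (-5 - 72)² = -19338 + (-77)² = -19338 + 5929 = -13409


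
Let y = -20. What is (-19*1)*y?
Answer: 380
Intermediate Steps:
(-19*1)*y = -19*1*(-20) = -19*(-20) = 380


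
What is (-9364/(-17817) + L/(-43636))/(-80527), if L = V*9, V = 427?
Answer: -340136773/62606731756524 ≈ -5.4329e-6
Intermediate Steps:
L = 3843 (L = 427*9 = 3843)
(-9364/(-17817) + L/(-43636))/(-80527) = (-9364/(-17817) + 3843/(-43636))/(-80527) = (-9364*(-1/17817) + 3843*(-1/43636))*(-1/80527) = (9364/17817 - 3843/43636)*(-1/80527) = (340136773/777462612)*(-1/80527) = -340136773/62606731756524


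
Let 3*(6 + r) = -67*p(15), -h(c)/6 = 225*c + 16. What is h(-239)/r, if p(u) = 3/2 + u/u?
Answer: -1935324/371 ≈ -5216.5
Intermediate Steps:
h(c) = -96 - 1350*c (h(c) = -6*(225*c + 16) = -6*(16 + 225*c) = -96 - 1350*c)
p(u) = 5/2 (p(u) = 3*(½) + 1 = 3/2 + 1 = 5/2)
r = -371/6 (r = -6 + (-67*5/2)/3 = -6 + (⅓)*(-335/2) = -6 - 335/6 = -371/6 ≈ -61.833)
h(-239)/r = (-96 - 1350*(-239))/(-371/6) = (-96 + 322650)*(-6/371) = 322554*(-6/371) = -1935324/371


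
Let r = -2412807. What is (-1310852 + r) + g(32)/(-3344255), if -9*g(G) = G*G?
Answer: -112075787060381/30098295 ≈ -3.7237e+6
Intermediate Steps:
g(G) = -G²/9 (g(G) = -G*G/9 = -G²/9)
(-1310852 + r) + g(32)/(-3344255) = (-1310852 - 2412807) - ⅑*32²/(-3344255) = -3723659 - ⅑*1024*(-1/3344255) = -3723659 - 1024/9*(-1/3344255) = -3723659 + 1024/30098295 = -112075787060381/30098295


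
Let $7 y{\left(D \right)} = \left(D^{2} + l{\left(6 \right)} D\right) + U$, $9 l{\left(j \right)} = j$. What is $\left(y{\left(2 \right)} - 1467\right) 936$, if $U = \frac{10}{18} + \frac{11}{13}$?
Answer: $- \frac{9605480}{7} \approx -1.3722 \cdot 10^{6}$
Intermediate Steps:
$l{\left(j \right)} = \frac{j}{9}$
$U = \frac{164}{117}$ ($U = 10 \cdot \frac{1}{18} + 11 \cdot \frac{1}{13} = \frac{5}{9} + \frac{11}{13} = \frac{164}{117} \approx 1.4017$)
$y{\left(D \right)} = \frac{164}{819} + \frac{D^{2}}{7} + \frac{2 D}{21}$ ($y{\left(D \right)} = \frac{\left(D^{2} + \frac{1}{9} \cdot 6 D\right) + \frac{164}{117}}{7} = \frac{\left(D^{2} + \frac{2 D}{3}\right) + \frac{164}{117}}{7} = \frac{\frac{164}{117} + D^{2} + \frac{2 D}{3}}{7} = \frac{164}{819} + \frac{D^{2}}{7} + \frac{2 D}{21}$)
$\left(y{\left(2 \right)} - 1467\right) 936 = \left(\left(\frac{164}{819} + \frac{2^{2}}{7} + \frac{2}{21} \cdot 2\right) - 1467\right) 936 = \left(\left(\frac{164}{819} + \frac{1}{7} \cdot 4 + \frac{4}{21}\right) - 1467\right) 936 = \left(\left(\frac{164}{819} + \frac{4}{7} + \frac{4}{21}\right) - 1467\right) 936 = \left(\frac{788}{819} - 1467\right) 936 = \left(- \frac{1200685}{819}\right) 936 = - \frac{9605480}{7}$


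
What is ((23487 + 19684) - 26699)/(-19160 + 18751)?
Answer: -16472/409 ≈ -40.274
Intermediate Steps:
((23487 + 19684) - 26699)/(-19160 + 18751) = (43171 - 26699)/(-409) = 16472*(-1/409) = -16472/409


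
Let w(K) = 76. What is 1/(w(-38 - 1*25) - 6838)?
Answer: -1/6762 ≈ -0.00014789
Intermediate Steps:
1/(w(-38 - 1*25) - 6838) = 1/(76 - 6838) = 1/(-6762) = -1/6762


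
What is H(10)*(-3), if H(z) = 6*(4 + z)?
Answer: -252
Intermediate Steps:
H(z) = 24 + 6*z
H(10)*(-3) = (24 + 6*10)*(-3) = (24 + 60)*(-3) = 84*(-3) = -252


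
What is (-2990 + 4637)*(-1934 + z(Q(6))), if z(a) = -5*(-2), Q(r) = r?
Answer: -3168828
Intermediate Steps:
z(a) = 10
(-2990 + 4637)*(-1934 + z(Q(6))) = (-2990 + 4637)*(-1934 + 10) = 1647*(-1924) = -3168828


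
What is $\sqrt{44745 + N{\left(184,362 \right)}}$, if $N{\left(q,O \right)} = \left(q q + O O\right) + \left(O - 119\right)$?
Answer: $4 \sqrt{13118} \approx 458.14$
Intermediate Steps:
$N{\left(q,O \right)} = -119 + O + O^{2} + q^{2}$ ($N{\left(q,O \right)} = \left(q^{2} + O^{2}\right) + \left(-119 + O\right) = \left(O^{2} + q^{2}\right) + \left(-119 + O\right) = -119 + O + O^{2} + q^{2}$)
$\sqrt{44745 + N{\left(184,362 \right)}} = \sqrt{44745 + \left(-119 + 362 + 362^{2} + 184^{2}\right)} = \sqrt{44745 + \left(-119 + 362 + 131044 + 33856\right)} = \sqrt{44745 + 165143} = \sqrt{209888} = 4 \sqrt{13118}$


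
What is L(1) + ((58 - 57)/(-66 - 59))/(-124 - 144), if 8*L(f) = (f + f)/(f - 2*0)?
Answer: 2094/8375 ≈ 0.25003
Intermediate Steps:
L(f) = 1/4 (L(f) = ((f + f)/(f - 2*0))/8 = ((2*f)/(f + 0))/8 = ((2*f)/f)/8 = (1/8)*2 = 1/4)
L(1) + ((58 - 57)/(-66 - 59))/(-124 - 144) = 1/4 + ((58 - 57)/(-66 - 59))/(-124 - 144) = 1/4 + (1/(-125))/(-268) = 1/4 + (1*(-1/125))*(-1/268) = 1/4 - 1/125*(-1/268) = 1/4 + 1/33500 = 2094/8375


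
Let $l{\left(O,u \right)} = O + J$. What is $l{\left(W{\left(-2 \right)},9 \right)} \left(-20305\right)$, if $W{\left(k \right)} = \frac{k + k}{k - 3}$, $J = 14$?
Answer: $-300514$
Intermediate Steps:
$W{\left(k \right)} = \frac{2 k}{-3 + k}$
$l{\left(O,u \right)} = 14 + O$ ($l{\left(O,u \right)} = O + 14 = 14 + O$)
$l{\left(W{\left(-2 \right)},9 \right)} \left(-20305\right) = \left(14 + 2 \left(-2\right) \frac{1}{-3 - 2}\right) \left(-20305\right) = \left(14 + 2 \left(-2\right) \frac{1}{-5}\right) \left(-20305\right) = \left(14 + 2 \left(-2\right) \left(- \frac{1}{5}\right)\right) \left(-20305\right) = \left(14 + \frac{4}{5}\right) \left(-20305\right) = \frac{74}{5} \left(-20305\right) = -300514$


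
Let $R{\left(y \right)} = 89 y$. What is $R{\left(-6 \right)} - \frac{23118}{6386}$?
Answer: $- \frac{1716621}{3193} \approx -537.62$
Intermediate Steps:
$R{\left(-6 \right)} - \frac{23118}{6386} = 89 \left(-6\right) - \frac{23118}{6386} = -534 - \frac{11559}{3193} = - \frac{1716621}{3193}$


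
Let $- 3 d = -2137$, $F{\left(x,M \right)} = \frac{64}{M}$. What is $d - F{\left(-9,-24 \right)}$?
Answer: $715$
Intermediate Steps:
$d = \frac{2137}{3}$ ($d = \left(- \frac{1}{3}\right) \left(-2137\right) = \frac{2137}{3} \approx 712.33$)
$d - F{\left(-9,-24 \right)} = \frac{2137}{3} - \frac{64}{-24} = \frac{2137}{3} - 64 \left(- \frac{1}{24}\right) = \frac{2137}{3} - - \frac{8}{3} = \frac{2137}{3} + \frac{8}{3} = 715$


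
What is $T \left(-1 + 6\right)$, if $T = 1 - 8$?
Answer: $-35$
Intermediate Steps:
$T = -7$ ($T = 1 - 8 = -7$)
$T \left(-1 + 6\right) = - 7 \left(-1 + 6\right) = \left(-7\right) 5 = -35$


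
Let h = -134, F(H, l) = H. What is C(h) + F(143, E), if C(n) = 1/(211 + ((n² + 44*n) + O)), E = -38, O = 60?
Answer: 1763334/12331 ≈ 143.00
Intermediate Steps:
C(n) = 1/(271 + n² + 44*n) (C(n) = 1/(211 + ((n² + 44*n) + 60)) = 1/(211 + (60 + n² + 44*n)) = 1/(271 + n² + 44*n))
C(h) + F(143, E) = 1/(271 + (-134)² + 44*(-134)) + 143 = 1/(271 + 17956 - 5896) + 143 = 1/12331 + 143 = 1763334/12331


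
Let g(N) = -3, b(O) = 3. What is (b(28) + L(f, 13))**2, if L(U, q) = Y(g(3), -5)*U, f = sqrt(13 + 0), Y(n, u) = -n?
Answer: 126 + 18*sqrt(13) ≈ 190.90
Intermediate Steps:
f = sqrt(13) ≈ 3.6056
L(U, q) = 3*U (L(U, q) = (-1*(-3))*U = 3*U)
(b(28) + L(f, 13))**2 = (3 + 3*sqrt(13))**2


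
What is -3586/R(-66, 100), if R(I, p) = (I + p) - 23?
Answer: -326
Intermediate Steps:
R(I, p) = -23 + I + p
-3586/R(-66, 100) = -3586/(-23 - 66 + 100) = -3586/11 = -3586*1/11 = -326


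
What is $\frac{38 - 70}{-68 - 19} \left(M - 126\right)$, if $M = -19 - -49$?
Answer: $- \frac{1024}{29} \approx -35.31$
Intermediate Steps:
$M = 30$ ($M = -19 + 49 = 30$)
$\frac{38 - 70}{-68 - 19} \left(M - 126\right) = \frac{38 - 70}{-68 - 19} \left(30 - 126\right) = - \frac{32}{-87} \left(-96\right) = \left(-32\right) \left(- \frac{1}{87}\right) \left(-96\right) = \frac{32}{87} \left(-96\right) = - \frac{1024}{29}$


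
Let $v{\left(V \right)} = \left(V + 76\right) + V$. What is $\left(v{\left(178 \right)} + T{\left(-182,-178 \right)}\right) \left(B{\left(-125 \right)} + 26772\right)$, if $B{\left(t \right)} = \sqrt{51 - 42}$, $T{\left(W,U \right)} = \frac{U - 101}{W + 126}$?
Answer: $\frac{93601575}{8} \approx 1.17 \cdot 10^{7}$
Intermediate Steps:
$T{\left(W,U \right)} = \frac{-101 + U}{126 + W}$
$B{\left(t \right)} = 3$ ($B{\left(t \right)} = \sqrt{9} = 3$)
$v{\left(V \right)} = 76 + 2 V$ ($v{\left(V \right)} = \left(76 + V\right) + V = 76 + 2 V$)
$\left(v{\left(178 \right)} + T{\left(-182,-178 \right)}\right) \left(B{\left(-125 \right)} + 26772\right) = \left(\left(76 + 2 \cdot 178\right) + \frac{-101 - 178}{126 - 182}\right) \left(3 + 26772\right) = \left(\left(76 + 356\right) + \frac{1}{-56} \left(-279\right)\right) 26775 = \left(432 - - \frac{279}{56}\right) 26775 = \left(432 + \frac{279}{56}\right) 26775 = \frac{24471}{56} \cdot 26775 = \frac{93601575}{8}$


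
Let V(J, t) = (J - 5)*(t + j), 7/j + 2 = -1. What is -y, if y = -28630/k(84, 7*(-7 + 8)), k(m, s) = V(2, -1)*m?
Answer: 409/12 ≈ 34.083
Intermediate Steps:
j = -7/3 (j = 7/(-2 - 1) = 7/(-3) = 7*(-1/3) = -7/3 ≈ -2.3333)
V(J, t) = (-5 + J)*(-7/3 + t) (V(J, t) = (J - 5)*(t - 7/3) = (-5 + J)*(-7/3 + t))
k(m, s) = 10*m (k(m, s) = (35/3 - 5*(-1) - 7/3*2 + 2*(-1))*m = (35/3 + 5 - 14/3 - 2)*m = 10*m)
y = -409/12 (y = -28630/(10*84) = -28630/840 = -28630*1/840 = -409/12 ≈ -34.083)
-y = -1*(-409/12) = 409/12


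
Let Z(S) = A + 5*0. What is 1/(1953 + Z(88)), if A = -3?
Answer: 1/1950 ≈ 0.00051282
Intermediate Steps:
Z(S) = -3 (Z(S) = -3 + 5*0 = -3 + 0 = -3)
1/(1953 + Z(88)) = 1/(1953 - 3) = 1/1950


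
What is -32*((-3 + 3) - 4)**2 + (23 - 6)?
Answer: -495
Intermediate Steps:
-32*((-3 + 3) - 4)**2 + (23 - 6) = -32*(0 - 4)**2 + 17 = -32*(-4)**2 + 17 = -32*16 + 17 = -512 + 17 = -495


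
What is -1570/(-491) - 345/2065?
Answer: 614531/202783 ≈ 3.0305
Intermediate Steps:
-1570/(-491) - 345/2065 = -1570*(-1/491) - 345*1/2065 = 1570/491 - 69/413 = 614531/202783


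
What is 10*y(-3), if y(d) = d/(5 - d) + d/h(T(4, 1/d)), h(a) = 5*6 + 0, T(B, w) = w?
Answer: -19/4 ≈ -4.7500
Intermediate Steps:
h(a) = 30 (h(a) = 30 + 0 = 30)
y(d) = d/30 + d/(5 - d) (y(d) = d/(5 - d) + d/30 = d/30 + d/(5 - d))
10*y(-3) = 10*((1/30)*(-3)*(-35 - 3)/(-5 - 3)) = 10*((1/30)*(-3)*(-38)/(-8)) = 10*((1/30)*(-3)*(-⅛)*(-38)) = 10*(-19/40) = -19/4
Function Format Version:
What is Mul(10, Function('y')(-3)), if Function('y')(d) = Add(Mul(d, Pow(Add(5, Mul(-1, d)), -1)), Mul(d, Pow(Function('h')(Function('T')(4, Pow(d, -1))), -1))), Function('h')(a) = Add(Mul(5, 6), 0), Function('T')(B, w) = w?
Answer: Rational(-19, 4) ≈ -4.7500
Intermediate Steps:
Function('h')(a) = 30 (Function('h')(a) = Add(30, 0) = 30)
Function('y')(d) = Add(Mul(Rational(1, 30), d), Mul(d, Pow(Add(5, Mul(-1, d)), -1))) (Function('y')(d) = Add(Mul(d, Pow(Add(5, Mul(-1, d)), -1)), Mul(d, Pow(30, -1))) = Add(Mul(d, Pow(Add(5, Mul(-1, d)), -1)), Mul(d, Rational(1, 30))) = Add(Mul(d, Pow(Add(5, Mul(-1, d)), -1)), Mul(Rational(1, 30), d)) = Add(Mul(Rational(1, 30), d), Mul(d, Pow(Add(5, Mul(-1, d)), -1))))
Mul(10, Function('y')(-3)) = Mul(10, Mul(Rational(1, 30), -3, Pow(Add(-5, -3), -1), Add(-35, -3))) = Mul(10, Mul(Rational(1, 30), -3, Pow(-8, -1), -38)) = Mul(10, Mul(Rational(1, 30), -3, Rational(-1, 8), -38)) = Mul(10, Rational(-19, 40)) = Rational(-19, 4)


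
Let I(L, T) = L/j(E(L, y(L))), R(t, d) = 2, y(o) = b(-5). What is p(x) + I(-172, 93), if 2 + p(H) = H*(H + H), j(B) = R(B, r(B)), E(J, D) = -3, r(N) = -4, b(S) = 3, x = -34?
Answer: 2224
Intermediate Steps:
y(o) = 3
j(B) = 2
p(H) = -2 + 2*H² (p(H) = -2 + H*(H + H) = -2 + H*(2*H) = -2 + 2*H²)
I(L, T) = L/2
p(x) + I(-172, 93) = (-2 + 2*(-34)²) + (½)*(-172) = (-2 + 2*1156) - 86 = (-2 + 2312) - 86 = 2310 - 86 = 2224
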